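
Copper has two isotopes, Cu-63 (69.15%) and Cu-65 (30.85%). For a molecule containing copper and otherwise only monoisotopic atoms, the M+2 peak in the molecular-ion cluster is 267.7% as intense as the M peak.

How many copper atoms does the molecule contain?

With n Cu atoms, P(M+2)/P(M) = C(n,1)·p^(n−1)q / p^n = n·q/p = n · 0.3085/0.6915.
n = 2.677 × 0.6915/0.3085 = 6.00 ≈ 6

6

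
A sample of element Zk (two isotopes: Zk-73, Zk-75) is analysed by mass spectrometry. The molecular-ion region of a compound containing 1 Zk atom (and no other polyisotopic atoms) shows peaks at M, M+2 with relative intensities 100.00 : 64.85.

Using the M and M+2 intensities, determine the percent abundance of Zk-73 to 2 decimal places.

Let p = fractional abundance of Zk-73. I(M+2)/I(M) = [C(1,1)·p^0·(1−p)] / p^1 = 1·(1−p)/p = 64.85/100.00 = 0.6485
(1−p)/p = 0.6485/1 = 0.6485  ⇒  p = 1/(1 + 0.6485) = 0.6066
Zk-73: 60.66%, Zk-75: 39.34%.

60.66%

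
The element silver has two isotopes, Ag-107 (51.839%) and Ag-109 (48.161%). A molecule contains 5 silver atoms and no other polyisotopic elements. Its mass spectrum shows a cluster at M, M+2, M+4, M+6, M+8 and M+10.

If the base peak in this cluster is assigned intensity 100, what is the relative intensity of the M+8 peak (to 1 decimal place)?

43.2

Term probabilities: M 0.0374, M+2 0.1739, M+4 0.3231, M+6 0.3002, M+8 0.1394, M+10 0.0259. Base peak = M+4.
P(M+4) = C(5,2) × 0.51839^3 × 0.48161^2 = 10 × 0.13930601 × 0.23194819 = 0.323118 (base)
P(M+8) = C(5,4) × 0.51839^1 × 0.48161^4 = 5 × 0.51839 × 0.05379996 = 0.139447
Relative intensity = 0.139447 / 0.323118 × 100 = 43.2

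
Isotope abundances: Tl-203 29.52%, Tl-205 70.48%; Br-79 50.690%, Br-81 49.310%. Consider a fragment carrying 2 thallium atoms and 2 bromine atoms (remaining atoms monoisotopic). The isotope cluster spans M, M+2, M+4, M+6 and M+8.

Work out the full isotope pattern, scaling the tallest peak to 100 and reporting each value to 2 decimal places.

6.27 : 42.17 : 100.00 : 97.94 : 33.85

Thallium pattern (n=2): 0.08714304 : 0.41611392 : 0.49674304
Bromine pattern (n=2): 0.25694761 : 0.49990478 : 0.24314761
Convolve the two distributions (both contribute in 2-u steps):
  M: 0.08714304×0.25694761 = 0.022391
  M+2: 0.08714304×0.49990478 + 0.41611392×0.25694761 = 0.150483
  M+4: 0.08714304×0.24314761 + 0.41611392×0.49990478 + 0.49674304×0.25694761 = 0.356843
  M+6: 0.41611392×0.24314761 + 0.49674304×0.49990478 = 0.349501
  M+8: 0.49674304×0.24314761 = 0.120782
Scale to base peak (0.356843) = 100: 6.27 : 42.17 : 100.00 : 97.94 : 33.85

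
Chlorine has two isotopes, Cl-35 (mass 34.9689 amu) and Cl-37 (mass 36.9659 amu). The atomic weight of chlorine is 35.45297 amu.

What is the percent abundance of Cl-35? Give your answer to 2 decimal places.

75.76%

Let x be the fractional abundance of Cl-35; then Cl-37 has abundance 1 − x.
34.9689·x + 36.9659·(1 − x) = 35.45297
(34.9689 − 36.9659)·x = 35.45297 − 36.9659
x = -1.51293 / -1.9970 = 0.75760 → 75.76% Cl-35, 24.24% Cl-37.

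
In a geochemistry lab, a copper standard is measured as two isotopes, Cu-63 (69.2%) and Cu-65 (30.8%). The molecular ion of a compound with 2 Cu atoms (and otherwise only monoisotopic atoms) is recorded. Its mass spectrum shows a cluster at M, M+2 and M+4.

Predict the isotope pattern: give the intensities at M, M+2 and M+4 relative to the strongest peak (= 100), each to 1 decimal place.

Expanding (0.692 + 0.308)^2:
P(M) = 0.692^2 = 0.478864
P(M+2) = 2 × 0.692^1 × 0.308^1 = 0.426272
P(M+4) = 0.308^2 = 0.094864
The M peak is largest (0.478864); scaling to 100 gives 100.0 : 89.0 : 19.8.

100.0 : 89.0 : 19.8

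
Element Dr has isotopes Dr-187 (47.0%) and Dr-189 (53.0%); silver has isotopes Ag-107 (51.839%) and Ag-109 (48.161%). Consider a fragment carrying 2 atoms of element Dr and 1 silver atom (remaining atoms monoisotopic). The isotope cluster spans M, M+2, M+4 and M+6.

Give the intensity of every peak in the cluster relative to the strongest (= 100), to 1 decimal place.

Element Dr pattern (n=2): 0.2209 : 0.4982 : 0.2809
Silver pattern (n=1): 0.51839 : 0.48161
Convolve the two distributions (both contribute in 2-u steps):
  M: 0.2209×0.51839 = 0.114512
  M+2: 0.2209×0.48161 + 0.4982×0.51839 = 0.364650
  M+4: 0.4982×0.48161 + 0.2809×0.51839 = 0.385554
  M+6: 0.2809×0.48161 = 0.135284
Scale to base peak (0.385554) = 100: 29.7 : 94.6 : 100.0 : 35.1

29.7 : 94.6 : 100.0 : 35.1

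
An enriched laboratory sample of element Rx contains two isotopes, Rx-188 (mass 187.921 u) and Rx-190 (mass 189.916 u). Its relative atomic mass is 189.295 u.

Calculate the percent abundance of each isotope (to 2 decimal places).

Writing the weighted mean with unknown fraction x of Rx-188:
187.921·x + 189.916·(1 − x) = 189.295
(187.921 − 189.916)·x = 189.295 − 189.916
x = -0.621 / -1.995 = 0.31128 → 31.13% Rx-188, 68.87% Rx-190.

Rx-188: 31.13%, Rx-190: 68.87%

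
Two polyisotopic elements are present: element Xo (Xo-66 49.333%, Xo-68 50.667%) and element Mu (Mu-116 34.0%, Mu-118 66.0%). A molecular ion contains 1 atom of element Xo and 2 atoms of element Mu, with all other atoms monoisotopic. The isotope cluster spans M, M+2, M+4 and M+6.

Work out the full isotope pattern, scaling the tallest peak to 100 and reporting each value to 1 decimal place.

12.9 : 63.3 : 100.0 : 49.9

Element Xo pattern (n=1): 0.49333 : 0.50667
Element Mu pattern (n=2): 0.1156 : 0.4488 : 0.4356
Convolve the two distributions (both contribute in 2-u steps):
  M: 0.49333×0.1156 = 0.057029
  M+2: 0.49333×0.4488 + 0.50667×0.1156 = 0.279978
  M+4: 0.49333×0.4356 + 0.50667×0.4488 = 0.442288
  M+6: 0.50667×0.4356 = 0.220705
Scale to base peak (0.442288) = 100: 12.9 : 63.3 : 100.0 : 49.9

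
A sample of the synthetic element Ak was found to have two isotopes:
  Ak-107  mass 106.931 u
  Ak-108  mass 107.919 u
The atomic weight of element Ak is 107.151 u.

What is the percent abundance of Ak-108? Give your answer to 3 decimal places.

Writing the weighted mean with unknown fraction x of Ak-107:
106.931·x + 107.919·(1 − x) = 107.151
(106.931 − 107.919)·x = 107.151 − 107.919
x = -0.768 / -0.988 = 0.77733 → 77.733% Ak-107, 22.267% Ak-108.

22.267%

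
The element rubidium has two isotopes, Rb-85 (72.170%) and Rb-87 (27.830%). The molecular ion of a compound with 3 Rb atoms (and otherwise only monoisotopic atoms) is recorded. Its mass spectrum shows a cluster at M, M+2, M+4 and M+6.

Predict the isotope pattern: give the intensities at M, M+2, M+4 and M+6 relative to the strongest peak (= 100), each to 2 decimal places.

86.44 : 100.00 : 38.56 : 4.96

The 3 Rb atoms are independent, so intensities follow the terms of (0.72170 + 0.27830)^3.
P(M) = 0.72170^3 = 0.375898
P(M+2) = 3 × 0.72170^2 × 0.27830^1 = 0.434858
P(M+4) = 3 × 0.72170^1 × 0.27830^2 = 0.167689
P(M+6) = 0.27830^3 = 0.021555
The M+2 peak is largest (0.434858); scaling to 100 gives 86.44 : 100.00 : 38.56 : 4.96.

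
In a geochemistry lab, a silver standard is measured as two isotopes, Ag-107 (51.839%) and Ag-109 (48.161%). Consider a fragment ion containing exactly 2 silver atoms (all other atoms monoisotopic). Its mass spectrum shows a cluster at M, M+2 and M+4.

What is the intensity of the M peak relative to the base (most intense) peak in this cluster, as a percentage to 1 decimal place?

53.8%

Term probabilities: M 0.2687, M+2 0.4993, M+4 0.2319. Base peak = M+2.
P(M+2) = C(2,1) × 0.51839^1 × 0.48161^1 = 2 × 0.51839 × 0.48161 = 0.499324 (base)
P(M) = C(2,0) × 0.51839^2 × 0.48161^0 = 1 × 0.26872819 × 1.0000 = 0.268728
Relative intensity = 0.268728 / 0.499324 × 100 = 53.8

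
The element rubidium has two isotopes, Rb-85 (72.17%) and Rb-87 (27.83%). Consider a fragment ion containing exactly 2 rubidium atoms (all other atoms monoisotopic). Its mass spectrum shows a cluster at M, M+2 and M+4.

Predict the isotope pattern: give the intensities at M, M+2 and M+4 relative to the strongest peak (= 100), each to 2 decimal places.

The 2 Rb atoms are independent, so intensities follow the terms of (0.7217 + 0.2783)^2.
P(M) = 0.7217^2 = 0.520851
P(M+2) = 2 × 0.7217^1 × 0.2783^1 = 0.401698
P(M+4) = 0.2783^2 = 0.077451
The M peak is largest (0.520851); scaling to 100 gives 100.00 : 77.12 : 14.87.

100.00 : 77.12 : 14.87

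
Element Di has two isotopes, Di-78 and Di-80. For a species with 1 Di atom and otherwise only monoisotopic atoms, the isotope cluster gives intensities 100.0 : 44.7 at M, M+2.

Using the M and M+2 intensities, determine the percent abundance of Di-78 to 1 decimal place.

69.1%

Write p for the Di-78 fraction. I(M+2)/I(M) = [C(1,1)·p^0·(1−p)] / p^1 = 1·(1−p)/p = 44.7/100.0 = 0.4470
(1−p)/p = 0.4470/1 = 0.4470  ⇒  p = 1/(1 + 0.4470) = 0.6911
Di-78: 69.1%, Di-80: 30.9%.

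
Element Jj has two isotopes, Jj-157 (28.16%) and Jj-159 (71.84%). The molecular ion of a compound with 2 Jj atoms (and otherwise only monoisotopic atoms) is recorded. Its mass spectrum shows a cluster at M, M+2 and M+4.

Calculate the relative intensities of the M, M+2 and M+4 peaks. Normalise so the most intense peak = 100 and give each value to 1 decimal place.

15.4 : 78.4 : 100.0

Expanding (0.2816 + 0.7184)^2:
P(M) = 0.2816^2 = 0.079299
P(M+2) = 2 × 0.2816^1 × 0.7184^1 = 0.404603
P(M+4) = 0.7184^2 = 0.516099
The M+4 peak is largest (0.516099); scaling to 100 gives 15.4 : 78.4 : 100.0.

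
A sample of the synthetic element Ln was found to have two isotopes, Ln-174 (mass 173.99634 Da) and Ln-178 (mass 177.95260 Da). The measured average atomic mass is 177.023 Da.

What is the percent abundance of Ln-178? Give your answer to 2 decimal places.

Let x be the fractional abundance of Ln-174; then Ln-178 has abundance 1 − x.
173.99634·x + 177.95260·(1 − x) = 177.023
(173.99634 − 177.95260)·x = 177.023 − 177.95260
x = -0.92960 / -3.95626 = 0.23497 → 23.50% Ln-174, 76.50% Ln-178.

76.50%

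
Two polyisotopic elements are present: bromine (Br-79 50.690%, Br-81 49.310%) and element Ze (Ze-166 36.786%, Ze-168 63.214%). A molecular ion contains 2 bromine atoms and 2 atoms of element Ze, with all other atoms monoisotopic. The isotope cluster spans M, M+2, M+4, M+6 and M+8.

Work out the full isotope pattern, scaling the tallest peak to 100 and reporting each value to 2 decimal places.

Bromine pattern (n=2): 0.25694761 : 0.49990478 : 0.24314761
Element Ze pattern (n=2): 0.13532098 : 0.46507804 : 0.39960098
Convolve the two distributions (both contribute in 2-u steps):
  M: 0.25694761×0.13532098 = 0.034770
  M+2: 0.25694761×0.46507804 + 0.49990478×0.13532098 = 0.187148
  M+4: 0.25694761×0.39960098 + 0.49990478×0.46507804 + 0.24314761×0.13532098 = 0.368074
  M+6: 0.49990478×0.39960098 + 0.24314761×0.46507804 = 0.312845
  M+8: 0.24314761×0.39960098 = 0.097162
Scale to base peak (0.368074) = 100: 9.45 : 50.85 : 100.00 : 85.00 : 26.40

9.45 : 50.85 : 100.00 : 85.00 : 26.40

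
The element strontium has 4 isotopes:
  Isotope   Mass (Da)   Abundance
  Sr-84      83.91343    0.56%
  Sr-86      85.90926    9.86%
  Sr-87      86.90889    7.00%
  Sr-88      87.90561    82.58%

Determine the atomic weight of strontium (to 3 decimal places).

Ar = Σ fᵢ·mᵢ = 0.0056 × 83.91343 + 0.0986 × 85.90926 + 0.0700 × 86.90889 + 0.8258 × 87.90561
= 0.469915 + 8.470653 + 6.083622 + 72.592453 = 87.616643 Da

87.617 Da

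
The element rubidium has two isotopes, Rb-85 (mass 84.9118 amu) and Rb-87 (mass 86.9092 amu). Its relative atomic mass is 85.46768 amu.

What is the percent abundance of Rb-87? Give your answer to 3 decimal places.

With x = fraction of Rb-85 (so Rb-87 is 1 − x):
84.9118·x + 86.9092·(1 − x) = 85.46768
(84.9118 − 86.9092)·x = 85.46768 − 86.9092
x = -1.44152 / -1.9974 = 0.72170 → 72.170% Rb-85, 27.830% Rb-87.

27.830%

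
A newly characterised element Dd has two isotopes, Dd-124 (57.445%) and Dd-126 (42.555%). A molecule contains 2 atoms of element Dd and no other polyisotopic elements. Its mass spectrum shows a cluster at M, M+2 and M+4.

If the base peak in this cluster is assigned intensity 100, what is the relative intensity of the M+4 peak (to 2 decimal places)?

37.04

(0.57445 + 0.42555)^2 gives M 0.3300, M+2 0.4889, M+4 0.1811; the largest is M+2.
P(M+2) = C(2,1) × 0.57445^1 × 0.42555^1 = 2 × 0.57445 × 0.42555 = 0.488914 (base)
P(M+4) = C(2,2) × 0.57445^0 × 0.42555^2 = 1 × 1.0000 × 0.1810928 = 0.181093
Relative intensity = 0.181093 / 0.488914 × 100 = 37.04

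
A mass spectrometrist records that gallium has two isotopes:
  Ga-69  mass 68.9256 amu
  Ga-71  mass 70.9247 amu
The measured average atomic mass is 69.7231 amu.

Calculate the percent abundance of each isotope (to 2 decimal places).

Writing the weighted mean with unknown fraction x of Ga-69:
68.9256·x + 70.9247·(1 − x) = 69.7231
(68.9256 − 70.9247)·x = 69.7231 − 70.9247
x = -1.2016 / -1.9991 = 0.60107 → 60.11% Ga-69, 39.89% Ga-71.

Ga-69: 60.11%, Ga-71: 39.89%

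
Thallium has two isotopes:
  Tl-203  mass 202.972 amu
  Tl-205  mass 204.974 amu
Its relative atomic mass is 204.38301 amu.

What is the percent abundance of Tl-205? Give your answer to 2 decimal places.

Let x be the fractional abundance of Tl-203; then Tl-205 has abundance 1 − x.
202.972·x + 204.974·(1 − x) = 204.38301
(202.972 − 204.974)·x = 204.38301 − 204.974
x = -0.59099 / -2.002 = 0.29520 → 29.52% Tl-203, 70.48% Tl-205.

70.48%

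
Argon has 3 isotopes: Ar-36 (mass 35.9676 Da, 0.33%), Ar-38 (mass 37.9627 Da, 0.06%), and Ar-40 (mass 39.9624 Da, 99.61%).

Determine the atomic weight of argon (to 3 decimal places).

Ar = Σ fᵢ·mᵢ = 0.0033 × 35.9676 + 0.0006 × 37.9627 + 0.9961 × 39.9624
= 0.11869 + 0.02278 + 39.80655 = 39.94802 Da

39.948 Da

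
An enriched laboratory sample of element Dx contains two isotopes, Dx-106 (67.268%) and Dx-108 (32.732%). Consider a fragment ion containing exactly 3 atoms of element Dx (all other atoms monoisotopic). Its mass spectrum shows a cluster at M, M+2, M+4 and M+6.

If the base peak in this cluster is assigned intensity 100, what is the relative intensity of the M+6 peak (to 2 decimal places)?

7.89

Binomial terms of (0.67268 + 0.32732)^3: M 0.3044, M+2 0.4443, M+4 0.2162, M+6 0.0351 → M+2 is the base peak.
P(M+2) = C(3,1) × 0.67268^2 × 0.32732^1 = 3 × 0.45249838 × 0.32732 = 0.444335 (base)
P(M+6) = C(3,3) × 0.67268^0 × 0.32732^3 = 1 × 1.0000 × 0.03506854 = 0.035069
Relative intensity = 0.035069 / 0.444335 × 100 = 7.89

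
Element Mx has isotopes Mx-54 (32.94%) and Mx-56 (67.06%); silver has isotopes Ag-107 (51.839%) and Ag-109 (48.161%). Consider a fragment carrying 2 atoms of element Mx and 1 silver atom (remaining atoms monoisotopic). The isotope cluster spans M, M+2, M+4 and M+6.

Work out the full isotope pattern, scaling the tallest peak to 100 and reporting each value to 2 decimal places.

12.61 : 63.08 : 100.00 : 48.57

Element Mx pattern (n=2): 0.10850436 : 0.44179128 : 0.44970436
Silver pattern (n=1): 0.51839 : 0.48161
Convolve the two distributions (both contribute in 2-u steps):
  M: 0.10850436×0.51839 = 0.056248
  M+2: 0.10850436×0.48161 + 0.44179128×0.51839 = 0.281277
  M+4: 0.44179128×0.48161 + 0.44970436×0.51839 = 0.445893
  M+6: 0.44970436×0.48161 = 0.216582
Scale to base peak (0.445893) = 100: 12.61 : 63.08 : 100.00 : 48.57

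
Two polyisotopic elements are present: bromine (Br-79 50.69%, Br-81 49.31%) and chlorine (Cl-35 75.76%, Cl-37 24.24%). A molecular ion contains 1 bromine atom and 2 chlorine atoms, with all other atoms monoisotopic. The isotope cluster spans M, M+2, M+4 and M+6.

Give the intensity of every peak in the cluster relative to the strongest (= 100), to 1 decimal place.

Bromine pattern (n=1): 0.5069 : 0.4931
Chlorine pattern (n=2): 0.57395776 : 0.36728448 : 0.05875776
Convolve the two distributions (both contribute in 2-u steps):
  M: 0.5069×0.57395776 = 0.290939
  M+2: 0.5069×0.36728448 + 0.4931×0.57395776 = 0.469195
  M+4: 0.5069×0.05875776 + 0.4931×0.36728448 = 0.210892
  M+6: 0.4931×0.05875776 = 0.028973
Scale to base peak (0.469195) = 100: 62.0 : 100.0 : 44.9 : 6.2

62.0 : 100.0 : 44.9 : 6.2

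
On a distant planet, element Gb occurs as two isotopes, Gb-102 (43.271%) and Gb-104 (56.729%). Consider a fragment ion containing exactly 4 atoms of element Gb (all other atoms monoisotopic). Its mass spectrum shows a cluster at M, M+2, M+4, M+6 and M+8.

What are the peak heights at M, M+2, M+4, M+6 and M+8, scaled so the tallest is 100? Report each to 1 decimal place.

9.7 : 50.9 : 100.0 : 87.4 : 28.6

Expanding (0.43271 + 0.56729)^4:
P(M) = 0.43271^4 = 0.035058
P(M+2) = 4 × 0.43271^3 × 0.56729^1 = 0.183847
P(M+4) = 6 × 0.43271^2 × 0.56729^2 = 0.361539
P(M+6) = 4 × 0.43271^1 × 0.56729^3 = 0.315989
P(M+8) = 0.56729^4 = 0.103567
The M+4 peak is largest (0.361539); scaling to 100 gives 9.7 : 50.9 : 100.0 : 87.4 : 28.6.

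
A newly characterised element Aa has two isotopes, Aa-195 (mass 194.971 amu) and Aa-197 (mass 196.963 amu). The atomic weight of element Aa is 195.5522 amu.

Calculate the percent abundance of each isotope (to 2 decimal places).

Let x be the fractional abundance of Aa-195; then Aa-197 has abundance 1 − x.
194.971·x + 196.963·(1 − x) = 195.5522
(194.971 − 196.963)·x = 195.5522 − 196.963
x = -1.4108 / -1.992 = 0.70823 → 70.82% Aa-195, 29.18% Aa-197.

Aa-195: 70.82%, Aa-197: 29.18%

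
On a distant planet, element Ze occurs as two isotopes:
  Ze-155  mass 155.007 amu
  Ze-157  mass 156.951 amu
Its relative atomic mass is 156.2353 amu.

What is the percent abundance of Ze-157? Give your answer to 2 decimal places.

63.18%

Writing the weighted mean with unknown fraction x of Ze-155:
155.007·x + 156.951·(1 − x) = 156.2353
(155.007 − 156.951)·x = 156.2353 − 156.951
x = -0.7157 / -1.944 = 0.36816 → 36.82% Ze-155, 63.18% Ze-157.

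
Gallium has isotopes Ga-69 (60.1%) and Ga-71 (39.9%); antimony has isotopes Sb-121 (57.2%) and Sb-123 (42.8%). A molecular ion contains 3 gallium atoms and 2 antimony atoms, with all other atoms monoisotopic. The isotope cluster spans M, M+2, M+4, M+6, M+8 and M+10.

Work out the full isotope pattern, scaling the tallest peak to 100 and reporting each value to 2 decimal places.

20.56 : 71.73 : 100.00 : 69.64 : 24.23 : 3.37

Gallium pattern (n=3): 0.2170818 : 0.4323576 : 0.2870394 : 0.0635212
Antimony pattern (n=2): 0.327184 : 0.489632 : 0.183184
Convolve the two distributions (both contribute in 2-u steps):
  M: 0.2170818×0.327184 = 0.071026
  M+2: 0.2170818×0.489632 + 0.4323576×0.327184 = 0.247751
  M+4: 0.2170818×0.183184 + 0.4323576×0.489632 + 0.2870394×0.327184 = 0.345377
  M+6: 0.4323576×0.183184 + 0.2870394×0.489632 + 0.0635212×0.327184 = 0.240528
  M+8: 0.2870394×0.183184 + 0.0635212×0.489632 = 0.083683
  M+10: 0.0635212×0.183184 = 0.011636
Scale to base peak (0.345377) = 100: 20.56 : 71.73 : 100.00 : 69.64 : 24.23 : 3.37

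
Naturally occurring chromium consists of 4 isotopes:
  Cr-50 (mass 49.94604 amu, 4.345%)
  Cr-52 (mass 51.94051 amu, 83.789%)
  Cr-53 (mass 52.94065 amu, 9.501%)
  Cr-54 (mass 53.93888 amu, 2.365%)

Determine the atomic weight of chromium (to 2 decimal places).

52.00 amu

The abundance-weighted mean is 0.04345 × 49.94604 + 0.83789 × 51.94051 + 0.09501 × 52.94065 + 0.02365 × 53.93888
= 2.170155 + 43.520434 + 5.029891 + 1.275655 = 51.996135 amu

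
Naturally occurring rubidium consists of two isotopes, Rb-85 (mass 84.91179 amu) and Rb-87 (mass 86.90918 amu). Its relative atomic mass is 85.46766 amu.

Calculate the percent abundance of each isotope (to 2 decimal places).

Rb-85: 72.17%, Rb-87: 27.83%

Writing the weighted mean with unknown fraction x of Rb-85:
84.91179·x + 86.90918·(1 − x) = 85.46766
(84.91179 − 86.90918)·x = 85.46766 − 86.90918
x = -1.44152 / -1.99739 = 0.72170 → 72.17% Rb-85, 27.83% Rb-87.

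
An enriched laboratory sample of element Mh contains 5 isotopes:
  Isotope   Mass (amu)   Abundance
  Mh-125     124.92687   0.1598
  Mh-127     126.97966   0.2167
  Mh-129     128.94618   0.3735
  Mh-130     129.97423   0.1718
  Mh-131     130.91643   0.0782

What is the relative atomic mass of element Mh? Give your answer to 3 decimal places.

128.208 amu

The abundance-weighted mean is 0.1598 × 124.92687 + 0.2167 × 126.97966 + 0.3735 × 128.94618 + 0.1718 × 129.97423 + 0.0782 × 130.91643
= 19.963314 + 27.516492 + 48.161398 + 22.329573 + 10.237665 = 128.208442 amu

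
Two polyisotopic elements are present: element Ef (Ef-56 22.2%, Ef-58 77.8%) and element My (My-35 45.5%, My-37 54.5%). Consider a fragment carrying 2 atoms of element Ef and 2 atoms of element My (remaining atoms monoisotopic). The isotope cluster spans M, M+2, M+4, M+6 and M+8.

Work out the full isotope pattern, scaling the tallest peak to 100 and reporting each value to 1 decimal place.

Element Ef pattern (n=2): 0.049284 : 0.345432 : 0.605284
Element My pattern (n=2): 0.207025 : 0.49595 : 0.297025
Convolve the two distributions (both contribute in 2-u steps):
  M: 0.049284×0.207025 = 0.010203
  M+2: 0.049284×0.49595 + 0.345432×0.207025 = 0.095955
  M+4: 0.049284×0.297025 + 0.345432×0.49595 + 0.605284×0.207025 = 0.311265
  M+6: 0.345432×0.297025 + 0.605284×0.49595 = 0.402793
  M+8: 0.605284×0.297025 = 0.179784
Scale to base peak (0.402793) = 100: 2.5 : 23.8 : 77.3 : 100.0 : 44.6

2.5 : 23.8 : 77.3 : 100.0 : 44.6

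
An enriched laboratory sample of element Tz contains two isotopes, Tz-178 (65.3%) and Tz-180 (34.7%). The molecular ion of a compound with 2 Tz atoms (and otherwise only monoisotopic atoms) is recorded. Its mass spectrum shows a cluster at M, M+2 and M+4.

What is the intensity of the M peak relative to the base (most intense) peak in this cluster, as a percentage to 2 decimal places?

94.09%

Term probabilities: M 0.4264, M+2 0.4532, M+4 0.1204. Base peak = M+2.
P(M+2) = C(2,1) × 0.653^1 × 0.347^1 = 2 × 0.6530 × 0.3470 = 0.453182 (base)
P(M) = C(2,0) × 0.653^2 × 0.347^0 = 1 × 0.426409 × 1.0000 = 0.426409
Relative intensity = 0.426409 / 0.453182 × 100 = 94.09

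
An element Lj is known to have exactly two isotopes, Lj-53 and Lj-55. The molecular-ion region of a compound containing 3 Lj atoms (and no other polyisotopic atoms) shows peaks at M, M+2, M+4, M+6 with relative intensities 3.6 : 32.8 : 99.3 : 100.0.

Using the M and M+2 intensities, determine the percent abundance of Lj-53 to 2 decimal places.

24.77%

Let p = fractional abundance of Lj-53. I(M+2)/I(M) = [C(3,1)·p^2·(1−p)] / p^3 = 3·(1−p)/p = 32.8/3.6 = 9.1111
(1−p)/p = 9.1111/3 = 3.0370  ⇒  p = 1/(1 + 3.0370) = 0.2477
Lj-53: 24.77%, Lj-55: 75.23%.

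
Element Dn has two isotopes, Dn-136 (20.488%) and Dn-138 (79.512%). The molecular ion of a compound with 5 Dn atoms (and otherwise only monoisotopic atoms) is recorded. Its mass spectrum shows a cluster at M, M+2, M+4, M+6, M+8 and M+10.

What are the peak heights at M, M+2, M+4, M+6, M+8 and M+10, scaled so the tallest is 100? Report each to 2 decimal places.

0.09 : 1.71 : 13.28 : 51.53 : 100.00 : 77.62

The 5 Dn atoms are independent, so intensities follow the terms of (0.20488 + 0.79512)^5.
P(M) = 0.20488^5 = 0.000361
P(M+2) = 5 × 0.20488^4 × 0.79512^1 = 0.007005
P(M+4) = 10 × 0.20488^3 × 0.79512^2 = 0.054371
P(M+6) = 10 × 0.20488^2 × 0.79512^3 = 0.211007
P(M+8) = 5 × 0.20488^1 × 0.79512^4 = 0.409449
P(M+10) = 0.79512^5 = 0.317807
The M+8 peak is largest (0.409449); scaling to 100 gives 0.09 : 1.71 : 13.28 : 51.53 : 100.00 : 77.62.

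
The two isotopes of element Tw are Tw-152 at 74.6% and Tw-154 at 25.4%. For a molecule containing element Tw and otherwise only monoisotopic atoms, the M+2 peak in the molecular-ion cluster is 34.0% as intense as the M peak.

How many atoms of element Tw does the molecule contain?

1

With n Tw atoms, P(M+2)/P(M) = C(n,1)·p^(n−1)q / p^n = n·q/p = n · 0.254/0.746.
n = 0.340 × 0.746/0.254 = 1.00 ≈ 1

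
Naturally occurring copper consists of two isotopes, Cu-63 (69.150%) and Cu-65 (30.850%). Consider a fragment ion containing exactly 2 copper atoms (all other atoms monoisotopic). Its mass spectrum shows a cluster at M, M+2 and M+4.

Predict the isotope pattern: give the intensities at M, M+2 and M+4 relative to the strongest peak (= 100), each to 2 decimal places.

100.00 : 89.23 : 19.90

Expanding (0.69150 + 0.30850)^2:
P(M) = 0.69150^2 = 0.478172
P(M+2) = 2 × 0.69150^1 × 0.30850^1 = 0.426656
P(M+4) = 0.30850^2 = 0.095172
The M peak is largest (0.478172); scaling to 100 gives 100.00 : 89.23 : 19.90.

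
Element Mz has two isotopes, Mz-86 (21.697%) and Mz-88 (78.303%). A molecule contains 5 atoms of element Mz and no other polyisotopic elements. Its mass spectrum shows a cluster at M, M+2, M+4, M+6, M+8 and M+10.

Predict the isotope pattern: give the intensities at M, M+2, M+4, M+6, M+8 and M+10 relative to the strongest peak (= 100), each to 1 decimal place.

Expanding (0.21697 + 0.78303)^5:
P(M) = 0.21697^5 = 0.000481
P(M+2) = 5 × 0.21697^4 × 0.78303^1 = 0.008677
P(M+4) = 10 × 0.21697^3 × 0.78303^2 = 0.062626
P(M+6) = 10 × 0.21697^2 × 0.78303^3 = 0.226014
P(M+8) = 5 × 0.21697^1 × 0.78303^4 = 0.407834
P(M+10) = 0.78303^5 = 0.294369
The M+8 peak is largest (0.407834); scaling to 100 gives 0.1 : 2.1 : 15.4 : 55.4 : 100.0 : 72.2.

0.1 : 2.1 : 15.4 : 55.4 : 100.0 : 72.2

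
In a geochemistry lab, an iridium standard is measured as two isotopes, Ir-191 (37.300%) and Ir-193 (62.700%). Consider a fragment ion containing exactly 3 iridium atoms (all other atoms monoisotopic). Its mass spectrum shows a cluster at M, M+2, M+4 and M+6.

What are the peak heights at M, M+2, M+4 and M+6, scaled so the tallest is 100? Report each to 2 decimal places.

11.80 : 59.49 : 100.00 : 56.03

Each Ir atom is independently Ir-191 (p = 0.37300) or Ir-193 (q = 0.62700); the cluster is the binomial expansion (p + q)^3.
P(M) = 0.37300^3 = 0.051895
P(M+2) = 3 × 0.37300^2 × 0.62700^1 = 0.261702
P(M+4) = 3 × 0.37300^1 × 0.62700^2 = 0.439911
P(M+6) = 0.62700^3 = 0.246492
The M+4 peak is largest (0.439911); scaling to 100 gives 11.80 : 59.49 : 100.00 : 56.03.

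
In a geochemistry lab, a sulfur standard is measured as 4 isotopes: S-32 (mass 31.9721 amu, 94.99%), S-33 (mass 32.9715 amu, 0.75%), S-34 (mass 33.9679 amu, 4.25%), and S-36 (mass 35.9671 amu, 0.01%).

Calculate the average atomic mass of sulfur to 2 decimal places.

Weight each isotope mass by its fractional abundance: 0.9499 × 31.9721 + 0.0075 × 32.9715 + 0.0425 × 33.9679 + 0.0001 × 35.9671
= 30.37030 + 0.24729 + 1.44364 + 0.00360 = 32.06483 amu

32.06 amu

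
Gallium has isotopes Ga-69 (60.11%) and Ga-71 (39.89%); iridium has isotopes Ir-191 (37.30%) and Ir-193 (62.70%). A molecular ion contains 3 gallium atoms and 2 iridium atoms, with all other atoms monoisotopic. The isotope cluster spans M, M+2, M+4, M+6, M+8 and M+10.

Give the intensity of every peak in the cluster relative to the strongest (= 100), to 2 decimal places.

9.23 : 49.38 : 100.00 : 95.57 : 43.50 : 7.62

Gallium pattern (n=3): 0.21719018 : 0.43239309 : 0.28694328 : 0.06347345
Iridium pattern (n=2): 0.139129 : 0.467742 : 0.393129
Convolve the two distributions (both contribute in 2-u steps):
  M: 0.21719018×0.139129 = 0.030217
  M+2: 0.21719018×0.467742 + 0.43239309×0.139129 = 0.161747
  M+4: 0.21719018×0.393129 + 0.43239309×0.467742 + 0.28694328×0.139129 = 0.327554
  M+6: 0.43239309×0.393129 + 0.28694328×0.467742 + 0.06347345×0.139129 = 0.313033
  M+8: 0.28694328×0.393129 + 0.06347345×0.467742 = 0.142495
  M+10: 0.06347345×0.393129 = 0.024953
Scale to base peak (0.327554) = 100: 9.23 : 49.38 : 100.00 : 95.57 : 43.50 : 7.62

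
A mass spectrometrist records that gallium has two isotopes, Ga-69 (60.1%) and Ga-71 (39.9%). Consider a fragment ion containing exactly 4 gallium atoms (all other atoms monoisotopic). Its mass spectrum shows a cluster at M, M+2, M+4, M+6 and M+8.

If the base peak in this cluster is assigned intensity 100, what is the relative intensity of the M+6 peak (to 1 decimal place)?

44.1

Binomial terms of (0.601 + 0.399)^4: M 0.1305, M+2 0.3465, M+4 0.3450, M+6 0.1527, M+8 0.0253 → M+2 is the base peak.
P(M+2) = C(4,1) × 0.601^3 × 0.399^1 = 4 × 0.2170818 × 0.3990 = 0.346463 (base)
P(M+6) = C(4,3) × 0.601^1 × 0.399^3 = 4 × 0.6010 × 0.0635212 = 0.152705
Relative intensity = 0.152705 / 0.346463 × 100 = 44.1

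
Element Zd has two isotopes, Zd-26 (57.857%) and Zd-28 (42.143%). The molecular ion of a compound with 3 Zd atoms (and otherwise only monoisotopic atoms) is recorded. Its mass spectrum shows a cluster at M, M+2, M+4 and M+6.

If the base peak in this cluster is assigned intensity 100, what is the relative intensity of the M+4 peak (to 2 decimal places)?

Binomial terms of (0.57857 + 0.42143)^3: M 0.1937, M+2 0.4232, M+4 0.3083, M+6 0.0748 → M+2 is the base peak.
P(M+2) = C(3,1) × 0.57857^2 × 0.42143^1 = 3 × 0.33474324 × 0.42143 = 0.423213 (base)
P(M+4) = C(3,2) × 0.57857^1 × 0.42143^2 = 3 × 0.57857 × 0.17760324 = 0.308268
Relative intensity = 0.308268 / 0.423213 × 100 = 72.84

72.84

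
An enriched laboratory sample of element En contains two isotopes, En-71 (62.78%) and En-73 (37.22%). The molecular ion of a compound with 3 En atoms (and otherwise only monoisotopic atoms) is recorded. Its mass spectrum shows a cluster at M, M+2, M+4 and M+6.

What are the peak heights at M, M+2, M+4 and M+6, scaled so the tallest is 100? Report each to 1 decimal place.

56.2 : 100.0 : 59.3 : 11.7

The 3 En atoms are independent, so intensities follow the terms of (0.6278 + 0.3722)^3.
P(M) = 0.6278^3 = 0.247437
P(M+2) = 3 × 0.6278^2 × 0.3722^1 = 0.440089
P(M+4) = 3 × 0.6278^1 × 0.3722^2 = 0.260913
P(M+6) = 0.3722^3 = 0.051562
The M+2 peak is largest (0.440089); scaling to 100 gives 56.2 : 100.0 : 59.3 : 11.7.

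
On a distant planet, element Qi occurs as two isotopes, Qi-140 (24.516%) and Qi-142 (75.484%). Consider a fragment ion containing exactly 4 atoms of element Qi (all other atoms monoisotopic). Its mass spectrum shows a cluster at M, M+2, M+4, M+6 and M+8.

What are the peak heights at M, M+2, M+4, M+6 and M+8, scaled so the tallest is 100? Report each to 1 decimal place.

0.9 : 10.5 : 48.7 : 100.0 : 77.0

The 4 Qi atoms are independent, so intensities follow the terms of (0.24516 + 0.75484)^4.
P(M) = 0.24516^4 = 0.003612
P(M+2) = 4 × 0.24516^3 × 0.75484^1 = 0.044490
P(M+4) = 6 × 0.24516^2 × 0.75484^2 = 0.205476
P(M+6) = 4 × 0.24516^1 × 0.75484^3 = 0.421769
P(M+8) = 0.75484^4 = 0.324653
The M+6 peak is largest (0.421769); scaling to 100 gives 0.9 : 10.5 : 48.7 : 100.0 : 77.0.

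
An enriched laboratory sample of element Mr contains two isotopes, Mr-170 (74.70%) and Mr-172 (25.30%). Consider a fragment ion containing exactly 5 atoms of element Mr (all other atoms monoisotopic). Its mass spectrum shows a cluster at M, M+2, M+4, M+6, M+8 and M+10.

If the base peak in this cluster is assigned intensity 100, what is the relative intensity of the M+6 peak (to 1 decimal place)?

22.9

(0.7470 + 0.2530)^5 gives M 0.2326, M+2 0.3939, M+4 0.2668, M+6 0.0904, M+8 0.0153, M+10 0.0010; the largest is M+2.
P(M+2) = C(5,1) × 0.7470^4 × 0.2530^1 = 5 × 0.31137404 × 0.2530 = 0.393888 (base)
P(M+6) = C(5,3) × 0.7470^2 × 0.2530^3 = 10 × 0.558009 × 0.01619428 = 0.090366
Relative intensity = 0.090366 / 0.393888 × 100 = 22.9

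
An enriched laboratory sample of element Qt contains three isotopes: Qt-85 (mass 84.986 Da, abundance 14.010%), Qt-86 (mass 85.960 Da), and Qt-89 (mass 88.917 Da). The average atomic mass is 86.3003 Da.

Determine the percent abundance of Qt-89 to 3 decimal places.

16.123%

The remaining 85.990% is split between Qt-86 (fraction x) and Qt-89 (fraction 0.85990 − x).
Substituting: 85.960x + 88.917(0.85990 − x) = 74.3937614
(85.960 − 88.917)x = -2.0659669  ⇒  x = 0.69867, y = 0.16123
Qt-86: 69.867%, Qt-89: 16.123%.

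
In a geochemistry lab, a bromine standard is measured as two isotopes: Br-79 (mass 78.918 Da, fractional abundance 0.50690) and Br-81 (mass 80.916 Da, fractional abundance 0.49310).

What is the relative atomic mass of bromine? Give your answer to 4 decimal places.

79.9032 Da

The abundance-weighted mean is 0.50690 × 78.918 + 0.49310 × 80.916
= 40.00353 + 39.89968 = 79.90321 Da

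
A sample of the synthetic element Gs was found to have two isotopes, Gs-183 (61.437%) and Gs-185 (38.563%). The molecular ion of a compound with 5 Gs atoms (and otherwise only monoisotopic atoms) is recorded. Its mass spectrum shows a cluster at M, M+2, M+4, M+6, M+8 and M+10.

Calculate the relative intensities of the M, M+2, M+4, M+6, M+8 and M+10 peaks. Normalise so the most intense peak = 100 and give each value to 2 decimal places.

25.38 : 79.66 : 100.00 : 62.77 : 19.70 : 2.47

The 5 Gs atoms are independent, so intensities follow the terms of (0.61437 + 0.38563)^5.
P(M) = 0.61437^5 = 0.087529
P(M+2) = 5 × 0.61437^4 × 0.38563^1 = 0.274701
P(M+4) = 10 × 0.61437^3 × 0.38563^2 = 0.344851
P(M+6) = 10 × 0.61437^2 × 0.38563^3 = 0.216457
P(M+8) = 5 × 0.61437^1 × 0.38563^4 = 0.067933
P(M+10) = 0.38563^5 = 0.008528
The M+4 peak is largest (0.344851); scaling to 100 gives 25.38 : 79.66 : 100.00 : 62.77 : 19.70 : 2.47.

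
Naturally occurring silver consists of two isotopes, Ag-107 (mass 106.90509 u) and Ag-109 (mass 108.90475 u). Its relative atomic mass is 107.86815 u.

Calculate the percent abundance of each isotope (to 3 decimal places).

Ag-107: 51.839%, Ag-109: 48.161%

With x = fraction of Ag-107 (so Ag-109 is 1 − x):
106.90509·x + 108.90475·(1 − x) = 107.86815
(106.90509 − 108.90475)·x = 107.86815 − 108.90475
x = -1.03660 / -1.99966 = 0.51839 → 51.839% Ag-107, 48.161% Ag-109.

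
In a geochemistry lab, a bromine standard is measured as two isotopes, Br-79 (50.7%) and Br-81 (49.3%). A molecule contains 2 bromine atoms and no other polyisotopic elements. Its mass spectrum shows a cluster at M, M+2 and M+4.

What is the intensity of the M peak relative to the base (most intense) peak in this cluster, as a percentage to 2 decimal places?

51.42%

Term probabilities: M 0.2570, M+2 0.4999, M+4 0.2430. Base peak = M+2.
P(M+2) = C(2,1) × 0.507^1 × 0.493^1 = 2 × 0.5070 × 0.4930 = 0.499902 (base)
P(M) = C(2,0) × 0.507^2 × 0.493^0 = 1 × 0.257049 × 1.0000 = 0.257049
Relative intensity = 0.257049 / 0.499902 × 100 = 51.42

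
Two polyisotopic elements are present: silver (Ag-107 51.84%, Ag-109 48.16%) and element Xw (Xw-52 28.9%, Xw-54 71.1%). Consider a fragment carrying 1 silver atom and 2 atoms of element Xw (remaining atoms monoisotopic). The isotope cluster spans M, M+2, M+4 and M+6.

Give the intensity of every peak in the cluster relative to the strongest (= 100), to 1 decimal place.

9.4 : 55.1 : 100.0 : 52.9

Silver pattern (n=1): 0.5184 : 0.4816
Element Xw pattern (n=2): 0.083521 : 0.410958 : 0.505521
Convolve the two distributions (both contribute in 2-u steps):
  M: 0.5184×0.083521 = 0.043297
  M+2: 0.5184×0.410958 + 0.4816×0.083521 = 0.253264
  M+4: 0.5184×0.505521 + 0.4816×0.410958 = 0.459979
  M+6: 0.4816×0.505521 = 0.243459
Scale to base peak (0.459979) = 100: 9.4 : 55.1 : 100.0 : 52.9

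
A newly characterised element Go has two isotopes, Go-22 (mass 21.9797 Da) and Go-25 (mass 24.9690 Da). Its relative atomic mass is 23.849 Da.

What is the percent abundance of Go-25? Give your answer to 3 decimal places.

62.533%

Let x be the fractional abundance of Go-22; then Go-25 has abundance 1 − x.
21.9797·x + 24.9690·(1 − x) = 23.849
(21.9797 − 24.9690)·x = 23.849 − 24.9690
x = -1.1200 / -2.9893 = 0.37467 → 37.467% Go-22, 62.533% Go-25.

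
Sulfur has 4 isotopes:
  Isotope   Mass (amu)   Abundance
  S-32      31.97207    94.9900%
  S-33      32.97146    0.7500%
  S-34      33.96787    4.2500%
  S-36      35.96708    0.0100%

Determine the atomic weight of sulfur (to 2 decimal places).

32.06 amu

Average mass = Σ (abundance × isotope mass) = 0.949900 × 31.97207 + 0.007500 × 32.97146 + 0.042500 × 33.96787 + 0.000100 × 35.96708
= 30.370269 + 0.247286 + 1.443634 + 0.003597 = 32.064786 amu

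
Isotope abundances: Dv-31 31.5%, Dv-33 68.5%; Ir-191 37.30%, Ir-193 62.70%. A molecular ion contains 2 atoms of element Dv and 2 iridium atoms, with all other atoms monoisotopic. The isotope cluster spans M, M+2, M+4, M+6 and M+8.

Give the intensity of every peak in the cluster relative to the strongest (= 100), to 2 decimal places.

Element Dv pattern (n=2): 0.099225 : 0.43155 : 0.469225
Iridium pattern (n=2): 0.139129 : 0.467742 : 0.393129
Convolve the two distributions (both contribute in 2-u steps):
  M: 0.099225×0.139129 = 0.013805
  M+2: 0.099225×0.467742 + 0.43155×0.139129 = 0.106453
  M+4: 0.099225×0.393129 + 0.43155×0.467742 + 0.469225×0.139129 = 0.306145
  M+6: 0.43155×0.393129 + 0.469225×0.467742 = 0.389131
  M+8: 0.469225×0.393129 = 0.184466
Scale to base peak (0.389131) = 100: 3.55 : 27.36 : 78.67 : 100.00 : 47.40

3.55 : 27.36 : 78.67 : 100.00 : 47.40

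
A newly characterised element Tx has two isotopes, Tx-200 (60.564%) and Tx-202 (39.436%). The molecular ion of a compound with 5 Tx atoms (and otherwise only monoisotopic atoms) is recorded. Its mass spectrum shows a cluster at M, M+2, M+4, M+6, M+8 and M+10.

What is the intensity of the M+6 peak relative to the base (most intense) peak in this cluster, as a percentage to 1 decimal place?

65.1%

Term probabilities: M 0.0815, M+2 0.2653, M+4 0.3455, M+6 0.2250, M+8 0.0732, M+10 0.0095. Base peak = M+4.
P(M+4) = C(5,2) × 0.60564^3 × 0.39436^2 = 10 × 0.22214864 × 0.15551981 = 0.345485 (base)
P(M+6) = C(5,3) × 0.60564^2 × 0.39436^3 = 10 × 0.36679981 × 0.06133079 = 0.224961
Relative intensity = 0.224961 / 0.345485 × 100 = 65.1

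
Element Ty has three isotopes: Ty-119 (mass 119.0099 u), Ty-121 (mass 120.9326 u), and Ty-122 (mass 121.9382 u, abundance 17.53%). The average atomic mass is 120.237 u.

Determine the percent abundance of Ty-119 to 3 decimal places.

45.347%

The remaining 82.47% is split between Ty-119 (fraction x) and Ty-121 (fraction 0.8247 − x).
Substituting: 119.0099x + 120.9326(0.8247 − x) = 98.86123354
(119.0099 − 120.9326)x = -0.87188168  ⇒  x = 0.45347, y = 0.37123
Ty-119: 45.347%, Ty-121: 37.123%.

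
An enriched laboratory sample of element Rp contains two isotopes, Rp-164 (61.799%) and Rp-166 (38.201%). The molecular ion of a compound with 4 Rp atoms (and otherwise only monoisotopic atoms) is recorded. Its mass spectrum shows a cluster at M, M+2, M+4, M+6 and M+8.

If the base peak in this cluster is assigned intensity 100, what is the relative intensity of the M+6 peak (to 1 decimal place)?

Binomial terms of (0.61799 + 0.38201)^4: M 0.1459, M+2 0.3606, M+4 0.3344, M+6 0.1378, M+8 0.0213 → M+2 is the base peak.
P(M+2) = C(4,1) × 0.61799^3 × 0.38201^1 = 4 × 0.23601757 × 0.38201 = 0.360644 (base)
P(M+6) = C(4,3) × 0.61799^1 × 0.38201^3 = 4 × 0.61799 × 0.05574735 = 0.137805
Relative intensity = 0.137805 / 0.360644 × 100 = 38.2

38.2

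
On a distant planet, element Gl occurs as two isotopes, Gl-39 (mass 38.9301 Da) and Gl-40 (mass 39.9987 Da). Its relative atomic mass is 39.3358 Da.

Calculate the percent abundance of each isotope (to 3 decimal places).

Gl-39: 62.034%, Gl-40: 37.966%

Writing the weighted mean with unknown fraction x of Gl-39:
38.9301·x + 39.9987·(1 − x) = 39.3358
(38.9301 − 39.9987)·x = 39.3358 − 39.9987
x = -0.6629 / -1.0686 = 0.62034 → 62.034% Gl-39, 37.966% Gl-40.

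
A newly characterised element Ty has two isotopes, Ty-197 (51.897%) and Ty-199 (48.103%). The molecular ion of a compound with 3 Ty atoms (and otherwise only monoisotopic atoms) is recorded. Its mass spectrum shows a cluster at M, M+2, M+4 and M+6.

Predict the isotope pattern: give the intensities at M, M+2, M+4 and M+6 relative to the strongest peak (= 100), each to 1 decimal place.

36.0 : 100.0 : 92.7 : 28.6

The 3 Ty atoms are independent, so intensities follow the terms of (0.51897 + 0.48103)^3.
P(M) = 0.51897^3 = 0.139774
P(M+2) = 3 × 0.51897^2 × 0.48103^1 = 0.388667
P(M+4) = 3 × 0.51897^1 × 0.48103^2 = 0.360253
P(M+6) = 0.48103^3 = 0.111305
The M+2 peak is largest (0.388667); scaling to 100 gives 36.0 : 100.0 : 92.7 : 28.6.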